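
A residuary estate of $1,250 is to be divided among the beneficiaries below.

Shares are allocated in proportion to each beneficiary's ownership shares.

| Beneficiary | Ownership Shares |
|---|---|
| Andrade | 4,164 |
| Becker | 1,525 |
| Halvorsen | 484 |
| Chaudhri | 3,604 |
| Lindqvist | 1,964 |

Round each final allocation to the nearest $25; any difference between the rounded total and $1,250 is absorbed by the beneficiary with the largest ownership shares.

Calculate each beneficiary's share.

Andrade: $475; Becker: $150; Halvorsen: $50; Chaudhri: $375; Lindqvist: $200

Total ownership shares = 11,741.
Raw shares: Andrade 4,164/11,741 × $1,250 = 443.32; Becker 1,525/11,741 × $1,250 = 162.36; Halvorsen 484/11,741 × $1,250 = 51.53; Chaudhri 3,604/11,741 × $1,250 = 383.70; Lindqvist 1,964/11,741 × $1,250 = 209.10.
Rounded to nearest $25: Andrade $450; Becker $150; Halvorsen $50; Chaudhri $375; Lindqvist $200. Sum = $1,225.
Difference $1,250 − $1,225 = +$25 applied to largest ownership shares (Andrade): Andrade becomes $475.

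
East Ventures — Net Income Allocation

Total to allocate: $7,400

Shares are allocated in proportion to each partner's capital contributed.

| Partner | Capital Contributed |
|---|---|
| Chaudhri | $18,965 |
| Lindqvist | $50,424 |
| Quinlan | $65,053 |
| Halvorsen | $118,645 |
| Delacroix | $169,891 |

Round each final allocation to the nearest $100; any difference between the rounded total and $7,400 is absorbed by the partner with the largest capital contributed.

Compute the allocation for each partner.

Combined capital contributed = 18,965 + 50,424 + 65,053 + 118,645 + 169,891 = 422,978.
Raw shares: Chaudhri 331.79; Lindqvist 882.17; Quinlan 1,138.10; Halvorsen 2,075.69; Delacroix 2,972.24.
After rounding ($100): Chaudhri $300; Lindqvist $900; Quinlan $1,100; Halvorsen $2,100; Delacroix $3,000. Sum = $7,400.
Rounded total matches; no reconciliation needed.

Chaudhri: $300 | Lindqvist: $900 | Quinlan: $1,100 | Halvorsen: $2,100 | Delacroix: $3,000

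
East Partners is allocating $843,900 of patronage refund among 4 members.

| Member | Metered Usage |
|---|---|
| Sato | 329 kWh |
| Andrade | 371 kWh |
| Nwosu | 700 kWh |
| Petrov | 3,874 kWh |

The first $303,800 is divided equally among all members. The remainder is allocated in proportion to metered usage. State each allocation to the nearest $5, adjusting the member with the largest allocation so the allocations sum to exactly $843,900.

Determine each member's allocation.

$303,800 shared equally gives $75,950 per member.
Remainder $540,100 by metered usage (total 5,274): Sato 33,692.24 → $33,690; Andrade 37,993.38 → $37,995; Nwosu 71,685.63 → $71,685; Petrov 396,728.74 → $396,730.
Totals: Sato $75,950 + $33,690 = $109,640; Andrade $75,950 + $37,995 = $113,945; Nwosu $75,950 + $71,685 = $147,635; Petrov $75,950 + $396,730 = $472,680.

Sato: $109,640 | Andrade: $113,945 | Nwosu: $147,635 | Petrov: $472,680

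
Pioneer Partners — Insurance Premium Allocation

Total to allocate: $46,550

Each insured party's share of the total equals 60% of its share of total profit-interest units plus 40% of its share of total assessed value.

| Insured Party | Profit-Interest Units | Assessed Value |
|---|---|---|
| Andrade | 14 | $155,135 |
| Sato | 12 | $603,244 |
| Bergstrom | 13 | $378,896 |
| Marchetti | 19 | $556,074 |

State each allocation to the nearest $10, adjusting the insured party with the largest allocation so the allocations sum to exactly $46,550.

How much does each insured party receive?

Totals — profit-interest units 58, assessed value 1,693,349.
Combined weights (60% profit-interest units + 40% assessed value): Andrade 0.1815; Sato 0.2666; Bergstrom 0.2240; Marchetti 0.3279.
Pro-rata amounts: Andrade 8,447.58; Sato 12,411.87; Bergstrom 10,426.50; Marchetti 15,264.05.
At nearest $10: Andrade $8,450; Sato $12,410; Bergstrom $10,430; Marchetti $15,260. Sum = $46,550.
Rounded total matches; no reconciliation needed.

Andrade: $8,450 · Sato: $12,410 · Bergstrom: $10,430 · Marchetti: $15,260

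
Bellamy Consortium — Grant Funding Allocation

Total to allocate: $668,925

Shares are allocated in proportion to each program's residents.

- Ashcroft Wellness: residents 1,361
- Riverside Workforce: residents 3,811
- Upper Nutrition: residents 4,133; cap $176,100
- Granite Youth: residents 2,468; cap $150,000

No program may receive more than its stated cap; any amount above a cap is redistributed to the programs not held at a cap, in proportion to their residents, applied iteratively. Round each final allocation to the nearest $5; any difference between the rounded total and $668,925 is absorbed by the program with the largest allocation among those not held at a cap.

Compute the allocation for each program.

Sum of residents: 11,773.
Unconstrained shares: Ashcroft Wellness 77,330.07; Riverside Workforce 216,535.56; Upper Nutrition 234,831.14; Granite Youth 140,228.23.
Held at cap: Upper Nutrition ($176,100); remaining pool $492,825 reallocated over remaining residents 7,640.
Held at cap: Granite Youth ($150,000); remaining pool $342,825 reallocated over remaining residents 5,172.
Shares after redistribution: Ashcroft Wellness 90,213.62 → $90,215; Riverside Workforce 252,611.38 → $252,610.

Ashcroft Wellness: $90,215 | Riverside Workforce: $252,610 | Upper Nutrition: $176,100 | Granite Youth: $150,000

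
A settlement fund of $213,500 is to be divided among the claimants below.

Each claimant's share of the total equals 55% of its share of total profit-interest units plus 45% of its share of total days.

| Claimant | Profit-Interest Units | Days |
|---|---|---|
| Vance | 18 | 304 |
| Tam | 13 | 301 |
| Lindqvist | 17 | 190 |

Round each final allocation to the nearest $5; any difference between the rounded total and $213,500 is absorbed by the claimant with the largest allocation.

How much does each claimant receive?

Profit-interest units total 48; days total 795.
Blended shares (55% profit-interest units + 45% days): Vance 0.3783; Tam 0.3193; Lindqvist 0.3023.
Proportional shares: Vance 80,772.49; Tam 68,178.17; Lindqvist 64,549.34.
Rounded to nearest $5: Vance $80,770; Tam $68,180; Lindqvist $64,550. Sum = $213,500.
No rounding difference to absorb.

Vance: $80,770; Tam: $68,180; Lindqvist: $64,550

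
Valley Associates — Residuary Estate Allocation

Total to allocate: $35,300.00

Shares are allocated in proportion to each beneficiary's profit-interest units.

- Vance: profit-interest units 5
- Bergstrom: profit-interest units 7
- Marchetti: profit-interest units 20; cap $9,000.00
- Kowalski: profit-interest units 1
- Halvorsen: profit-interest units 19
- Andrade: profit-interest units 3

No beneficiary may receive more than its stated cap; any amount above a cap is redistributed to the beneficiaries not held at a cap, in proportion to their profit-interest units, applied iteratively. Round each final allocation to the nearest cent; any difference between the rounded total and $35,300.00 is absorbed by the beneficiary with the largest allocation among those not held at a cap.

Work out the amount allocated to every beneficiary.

Vance: $3,757.14 · Bergstrom: $5,260.00 · Marchetti: $9,000.00 · Kowalski: $751.43 · Halvorsen: $14,277.14 · Andrade: $2,254.29

Combined profit-interest units = 55.
Pro-rata shares before constraints: Vance 3,209.0909; Bergstrom 4,492.7273; Marchetti 12,836.3636; Kowalski 641.8182; Halvorsen 12,194.5455; Andrade 1,925.4545.
Cap binds for Marchetti ($9,000.00); residual $26,300.00 reallocated over remaining profit-interest units 35.
Redistributed shares: Vance 3,757.1429 → $3,757.14; Bergstrom 5,260.0000 → $5,260.00; Kowalski 751.4286 → $751.43; Halvorsen 14,277.1429 → $14,277.14; Andrade 2,254.2857 → $2,254.29.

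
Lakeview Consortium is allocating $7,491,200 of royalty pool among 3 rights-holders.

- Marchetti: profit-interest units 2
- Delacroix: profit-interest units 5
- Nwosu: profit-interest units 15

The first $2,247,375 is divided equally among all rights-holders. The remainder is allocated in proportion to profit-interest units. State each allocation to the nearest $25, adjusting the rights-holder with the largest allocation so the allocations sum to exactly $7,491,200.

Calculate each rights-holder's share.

First tranche $2,247,375 split equally: $749,125 each.
Remainder $5,243,825 by profit-interest units (total 22): Marchetti 476,711.36 → $476,700; Delacroix 1,191,778.41 → $1,191,775; Nwosu 3,575,335.23 → $3,575,325.
Rounding difference +$25 on remainder applied to Nwosu.
Totals: Marchetti $749,125 + $476,700 = $1,225,825; Delacroix $749,125 + $1,191,775 = $1,940,900; Nwosu $749,125 + $3,575,350 = $4,324,475.

Marchetti: $1,225,825 | Delacroix: $1,940,900 | Nwosu: $4,324,475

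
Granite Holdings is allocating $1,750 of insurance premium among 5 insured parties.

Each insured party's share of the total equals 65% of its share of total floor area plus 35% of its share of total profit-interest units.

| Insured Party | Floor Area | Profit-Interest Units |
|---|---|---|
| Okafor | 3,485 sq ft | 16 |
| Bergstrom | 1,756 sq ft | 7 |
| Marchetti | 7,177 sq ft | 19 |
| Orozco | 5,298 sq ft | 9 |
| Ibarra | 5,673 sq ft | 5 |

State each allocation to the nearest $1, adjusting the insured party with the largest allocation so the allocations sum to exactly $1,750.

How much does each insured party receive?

Totals — floor area 23,389, profit-interest units 56.
Composite weights (65% floor area + 35% profit-interest units): Okafor 0.1969; Bergstrom 0.0926; Marchetti 0.3182; Orozco 0.2035; Ibarra 0.1889.
Raw shares: Okafor 344.49; Bergstrom 161.96; Marchetti 556.86; Orozco 356.10; Ibarra 330.59.
Rounded to nearest $1: Okafor $344; Bergstrom $162; Marchetti $557; Orozco $356; Ibarra $331. Sum = $1,750.
Sum already equals the total — no adjustment.

Okafor: $344 · Bergstrom: $162 · Marchetti: $557 · Orozco: $356 · Ibarra: $331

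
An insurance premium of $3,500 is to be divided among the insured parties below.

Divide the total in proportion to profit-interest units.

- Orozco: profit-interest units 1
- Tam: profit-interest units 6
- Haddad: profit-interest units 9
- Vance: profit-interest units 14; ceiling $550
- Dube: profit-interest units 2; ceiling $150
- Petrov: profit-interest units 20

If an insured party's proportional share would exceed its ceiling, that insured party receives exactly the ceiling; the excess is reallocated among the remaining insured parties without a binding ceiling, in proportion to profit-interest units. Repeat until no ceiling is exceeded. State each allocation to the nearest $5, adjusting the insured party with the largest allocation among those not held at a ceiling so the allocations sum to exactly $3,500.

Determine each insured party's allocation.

Combined profit-interest units = 52.
Pro-rata shares before constraints: Orozco 67.31; Tam 403.85; Haddad 605.77; Vance 942.31; Dube 134.62; Petrov 1,346.15.
Held at cap: Vance ($550); balance $2,950 reallocated over remaining profit-interest units 38.
Held at cap: Dube ($150); balance $2,800 reallocated over remaining profit-interest units 36.
Redistributed shares: Orozco 77.78 → $80; Tam 466.67 → $465; Haddad 700.00 → $700; Petrov 1,555.56 → $1,555.

Orozco: $80 · Tam: $465 · Haddad: $700 · Vance: $550 · Dube: $150 · Petrov: $1,555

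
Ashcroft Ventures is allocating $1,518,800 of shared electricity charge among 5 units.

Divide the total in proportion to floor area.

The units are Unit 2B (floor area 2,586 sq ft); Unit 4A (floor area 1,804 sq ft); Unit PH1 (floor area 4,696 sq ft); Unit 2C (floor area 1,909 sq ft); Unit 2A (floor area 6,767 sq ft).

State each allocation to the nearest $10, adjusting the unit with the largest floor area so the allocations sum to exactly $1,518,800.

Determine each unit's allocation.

Unit 2B: $221,120; Unit 4A: $154,260; Unit PH1: $401,550; Unit 2C: $163,240; Unit 2A: $578,630

Total floor area = 2,586 + 1,804 + 4,696 + 1,909 + 6,767 = 17,762.
Proportional shares: Unit 2B 221,124.69; Unit 4A 154,257.13; Unit PH1 401,547.39; Unit 2C 163,235.51; Unit 2A 578,635.27.
After rounding ($10): Unit 2B $221,120; Unit 4A $154,260; Unit PH1 $401,550; Unit 2C $163,240; Unit 2A $578,640. Sum = $1,518,810.
Difference $1,518,800 − $1,518,810 = −$10 applied to largest floor area (Unit 2A): Unit 2A becomes $578,630.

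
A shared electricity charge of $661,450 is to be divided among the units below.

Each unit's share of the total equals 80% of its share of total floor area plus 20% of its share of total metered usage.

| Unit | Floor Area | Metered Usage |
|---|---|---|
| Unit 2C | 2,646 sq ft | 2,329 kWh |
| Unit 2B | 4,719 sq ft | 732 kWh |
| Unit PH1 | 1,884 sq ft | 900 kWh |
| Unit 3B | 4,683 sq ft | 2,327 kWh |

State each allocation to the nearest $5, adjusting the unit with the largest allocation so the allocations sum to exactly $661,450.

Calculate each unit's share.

Unit 2C: $149,500; Unit 2B: $194,635; Unit PH1: $90,490; Unit 3B: $226,825

Totals — floor area 13,932, metered usage 6,288.
Blended shares (80% floor area + 20% metered usage): Unit 2C 0.2260; Unit 2B 0.2943; Unit PH1 0.1368; Unit 3B 0.3429.
Raw shares: Unit 2C 149,498.01; Unit 2B 194,635.46; Unit PH1 90,492.02; Unit 3B 226,824.51.
After rounding ($5): Unit 2C $149,500; Unit 2B $194,635; Unit PH1 $90,490; Unit 3B $226,825. Sum = $661,450.
No rounding difference to absorb.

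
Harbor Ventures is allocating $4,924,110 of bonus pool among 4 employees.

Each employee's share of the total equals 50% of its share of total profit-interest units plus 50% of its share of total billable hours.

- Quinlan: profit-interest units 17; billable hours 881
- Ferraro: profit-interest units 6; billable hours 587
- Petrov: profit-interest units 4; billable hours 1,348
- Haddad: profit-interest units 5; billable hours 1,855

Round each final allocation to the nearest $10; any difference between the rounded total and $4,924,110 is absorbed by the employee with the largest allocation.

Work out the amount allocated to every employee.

Profit-interest units total 32; billable hours total 4,671.
Combined weights (50% profit-interest units + 50% billable hours): Quinlan 0.3599; Ferraro 0.1566; Petrov 0.2068; Haddad 0.2767.
Proportional shares: Quinlan 1,772,336.33; Ferraro 771,039.36; Petrov 1,018,279.28; Haddad 1,362,455.04.
At nearest $10: Quinlan $1,772,340; Ferraro $771,040; Petrov $1,018,280; Haddad $1,362,460. Sum = $4,924,120.
Difference $4,924,110 − $4,924,120 = −$10 applied to largest allocation (Quinlan): Quinlan becomes $1,772,330.

Quinlan: $1,772,330 | Ferraro: $771,040 | Petrov: $1,018,280 | Haddad: $1,362,460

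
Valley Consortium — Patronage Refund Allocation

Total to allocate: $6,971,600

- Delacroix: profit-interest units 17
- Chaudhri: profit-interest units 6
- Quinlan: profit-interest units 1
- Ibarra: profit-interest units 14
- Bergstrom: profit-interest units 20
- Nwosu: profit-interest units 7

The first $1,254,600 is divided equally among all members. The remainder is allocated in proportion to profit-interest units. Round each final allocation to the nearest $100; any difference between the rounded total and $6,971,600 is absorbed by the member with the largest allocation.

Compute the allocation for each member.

$1,254,600 shared equally gives $209,100 per member.
Remainder $5,717,000 by profit-interest units (total 65): Delacroix 1,495,215.38 → $1,495,200; Chaudhri 527,723.08 → $527,700; Quinlan 87,953.85 → $88,000; Ibarra 1,231,353.85 → $1,231,400; Bergstrom 1,759,076.92 → $1,759,100; Nwosu 615,676.92 → $615,700.
Rounding difference −$100 on remainder applied to Bergstrom.
Totals: Delacroix $209,100 + $1,495,200 = $1,704,300; Chaudhri $209,100 + $527,700 = $736,800; Quinlan $209,100 + $88,000 = $297,100; Ibarra $209,100 + $1,231,400 = $1,440,500; Bergstrom $209,100 + $1,759,000 = $1,968,100; Nwosu $209,100 + $615,700 = $824,800.

Delacroix: $1,704,300; Chaudhri: $736,800; Quinlan: $297,100; Ibarra: $1,440,500; Bergstrom: $1,968,100; Nwosu: $824,800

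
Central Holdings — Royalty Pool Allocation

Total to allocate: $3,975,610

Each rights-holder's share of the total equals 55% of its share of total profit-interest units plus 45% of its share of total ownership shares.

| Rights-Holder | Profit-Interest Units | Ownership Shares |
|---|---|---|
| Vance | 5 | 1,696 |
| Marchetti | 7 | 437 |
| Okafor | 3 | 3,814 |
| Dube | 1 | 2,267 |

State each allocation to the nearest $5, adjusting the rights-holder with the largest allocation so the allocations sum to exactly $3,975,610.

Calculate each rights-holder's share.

Profit-interest units total 16; ownership shares total 8,214.
Blended shares (55% profit-interest units + 45% ownership shares): Vance 0.2648; Marchetti 0.2646; Okafor 0.3121; Dube 0.1586.
Pro-rata amounts: Vance 1,052,699.93; Marchetti 1,051,810.57; Okafor 1,240,681.09; Dube 630,418.42.
At nearest $5: Vance $1,052,700; Marchetti $1,051,810; Okafor $1,240,680; Dube $630,420. Sum = $3,975,610.
Rounded total matches; no reconciliation needed.

Vance: $1,052,700 | Marchetti: $1,051,810 | Okafor: $1,240,680 | Dube: $630,420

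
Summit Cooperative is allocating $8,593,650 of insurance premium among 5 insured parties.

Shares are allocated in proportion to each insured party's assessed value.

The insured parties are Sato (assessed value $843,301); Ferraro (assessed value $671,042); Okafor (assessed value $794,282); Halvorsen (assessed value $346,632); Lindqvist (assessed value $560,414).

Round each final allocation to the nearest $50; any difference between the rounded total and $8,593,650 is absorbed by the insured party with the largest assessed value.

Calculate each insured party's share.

Sato: $2,253,700 · Ferraro: $1,793,300 · Okafor: $2,122,650 · Halvorsen: $926,350 · Lindqvist: $1,497,650

Combined assessed value = 3,215,671.
Raw shares: Sato 843,301/3,215,671 × $8,593,650 = 2,253,661.41; Ferraro 671,042/3,215,671 × $8,593,650 = 1,793,311.59; Okafor 794,282/3,215,671 × $8,593,650 = 2,122,661.65; Halvorsen 346,632/3,215,671 × $8,593,650 = 926,349.15; Lindqvist 560,414/3,215,671 × $8,593,650 = 1,497,666.20.
After rounding ($50): Sato $2,253,650; Ferraro $1,793,300; Okafor $2,122,650; Halvorsen $926,350; Lindqvist $1,497,650. Sum = $8,593,600.
Difference $8,593,650 − $8,593,600 = +$50 applied to largest assessed value (Sato): Sato becomes $2,253,700.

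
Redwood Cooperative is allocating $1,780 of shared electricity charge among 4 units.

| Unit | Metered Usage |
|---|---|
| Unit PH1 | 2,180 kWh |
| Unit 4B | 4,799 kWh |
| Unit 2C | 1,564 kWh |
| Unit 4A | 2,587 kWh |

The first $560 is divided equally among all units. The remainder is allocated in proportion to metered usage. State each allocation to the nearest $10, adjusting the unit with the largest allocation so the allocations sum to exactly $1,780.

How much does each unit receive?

Unit PH1: $380; Unit 4B: $670; Unit 2C: $310; Unit 4A: $420

$560 shared equally gives $140 per unit.
Remainder $1,220 by metered usage (total 11,130): Unit PH1 238.96 → $240; Unit 4B 526.04 → $530; Unit 2C 171.44 → $170; Unit 4A 283.57 → $280.
Totals: Unit PH1 $140 + $240 = $380; Unit 4B $140 + $530 = $670; Unit 2C $140 + $170 = $310; Unit 4A $140 + $280 = $420.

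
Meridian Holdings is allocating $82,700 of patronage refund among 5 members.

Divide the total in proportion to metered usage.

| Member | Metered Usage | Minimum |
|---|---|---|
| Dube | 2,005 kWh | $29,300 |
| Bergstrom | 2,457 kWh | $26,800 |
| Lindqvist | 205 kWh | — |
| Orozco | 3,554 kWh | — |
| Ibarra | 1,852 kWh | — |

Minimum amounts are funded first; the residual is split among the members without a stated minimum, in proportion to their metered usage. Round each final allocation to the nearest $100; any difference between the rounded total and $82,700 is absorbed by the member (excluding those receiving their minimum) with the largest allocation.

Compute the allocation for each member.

Dube: $29,300 · Bergstrom: $26,800 · Lindqvist: $1,000 · Orozco: $16,800 · Ibarra: $8,800

Minimums first: Dube $29,300; Bergstrom $26,800. Residual $26,600.
Residual split over remaining metered usage 5,611: Lindqvist 971.84 → $1,000; Orozco 16,848.40 → $16,800; Ibarra 8,779.75 → $8,800.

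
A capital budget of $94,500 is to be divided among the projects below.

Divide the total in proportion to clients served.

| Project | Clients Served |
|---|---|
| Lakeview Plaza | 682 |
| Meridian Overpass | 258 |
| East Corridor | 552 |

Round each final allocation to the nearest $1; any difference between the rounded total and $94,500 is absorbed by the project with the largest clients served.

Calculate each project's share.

Combined clients served = 682 + 258 + 552 = 1,492.
Proportional shares: Lakeview Plaza 43,196.38; Meridian Overpass 16,341.15; East Corridor 34,962.47.
At nearest $1: Lakeview Plaza $43,196; Meridian Overpass $16,341; East Corridor $34,962. Sum = $94,499.
Difference $94,500 − $94,499 = +$1 applied to largest clients served (Lakeview Plaza): Lakeview Plaza becomes $43,197.

Lakeview Plaza: $43,197; Meridian Overpass: $16,341; East Corridor: $34,962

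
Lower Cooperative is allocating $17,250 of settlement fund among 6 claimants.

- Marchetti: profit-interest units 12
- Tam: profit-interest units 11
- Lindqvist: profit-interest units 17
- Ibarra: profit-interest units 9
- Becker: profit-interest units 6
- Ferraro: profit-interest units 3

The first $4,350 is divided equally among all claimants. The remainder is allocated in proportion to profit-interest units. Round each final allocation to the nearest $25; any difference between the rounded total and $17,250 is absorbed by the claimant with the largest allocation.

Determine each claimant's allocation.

Marchetti: $3,400; Tam: $3,175; Lindqvist: $4,500; Ibarra: $2,725; Becker: $2,050; Ferraro: $1,400

Equal tier: $4,350 ÷ 6 = $725 apiece.
Remainder $12,900 by profit-interest units (total 58): Marchetti 2,668.97 → $2,675; Tam 2,446.55 → $2,450; Lindqvist 3,781.03 → $3,775; Ibarra 2,001.72 → $2,000; Becker 1,334.48 → $1,325; Ferraro 667.24 → $675.
Totals: Marchetti $725 + $2,675 = $3,400; Tam $725 + $2,450 = $3,175; Lindqvist $725 + $3,775 = $4,500; Ibarra $725 + $2,000 = $2,725; Becker $725 + $1,325 = $2,050; Ferraro $725 + $675 = $1,400.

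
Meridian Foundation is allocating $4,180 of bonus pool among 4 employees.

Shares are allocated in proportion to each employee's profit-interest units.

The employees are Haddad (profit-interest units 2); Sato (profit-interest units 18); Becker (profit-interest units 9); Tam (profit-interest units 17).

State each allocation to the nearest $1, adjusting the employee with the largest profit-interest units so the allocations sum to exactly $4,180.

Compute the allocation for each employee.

Haddad: $182 · Sato: $1,635 · Becker: $818 · Tam: $1,545

Sum of profit-interest units: 2 + 18 + 9 + 17 = 46.
Pro-rata amounts: Haddad 181.74; Sato 1,635.65; Becker 817.83; Tam 1,544.78.
At nearest $1: Haddad $182; Sato $1,636; Becker $818; Tam $1,545. Sum = $4,181.
Difference $4,180 − $4,181 = −$1 applied to largest profit-interest units (Sato): Sato becomes $1,635.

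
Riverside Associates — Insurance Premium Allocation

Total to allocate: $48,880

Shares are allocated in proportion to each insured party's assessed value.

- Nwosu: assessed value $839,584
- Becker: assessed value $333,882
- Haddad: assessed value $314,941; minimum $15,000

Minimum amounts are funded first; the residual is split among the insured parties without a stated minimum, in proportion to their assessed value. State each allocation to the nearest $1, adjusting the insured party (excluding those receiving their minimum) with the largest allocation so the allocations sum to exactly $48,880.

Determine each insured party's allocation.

Fund the minimums — Haddad $15,000. Balance $33,880.
Balance split over remaining assessed value 1,173,466: Nwosu 24,240.25 → $24,240; Becker 9,639.75 → $9,640.

Nwosu: $24,240 | Becker: $9,640 | Haddad: $15,000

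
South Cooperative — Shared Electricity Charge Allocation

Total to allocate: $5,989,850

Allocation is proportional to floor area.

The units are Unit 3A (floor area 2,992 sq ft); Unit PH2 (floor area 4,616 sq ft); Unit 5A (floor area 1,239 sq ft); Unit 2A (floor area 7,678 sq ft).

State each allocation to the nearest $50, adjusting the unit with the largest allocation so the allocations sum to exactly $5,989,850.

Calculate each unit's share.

Floor area total: 16,525.
Unrounded shares: Unit 3A 2,992/16,525 × $5,989,850 = 1,084,516.26; Unit PH2 4,616/16,525 × $5,989,850 = 1,673,170.81; Unit 5A 1,239/16,525 × $5,989,850 = 449,102.82; Unit 2A 7,678/16,525 × $5,989,850 = 2,783,060.11.
At nearest $50: Unit 3A $1,084,500; Unit PH2 $1,673,150; Unit 5A $449,100; Unit 2A $2,783,050. Sum = $5,989,800.
Difference $5,989,850 − $5,989,800 = +$50 applied to largest allocation (Unit 2A): Unit 2A becomes $2,783,100.

Unit 3A: $1,084,500; Unit PH2: $1,673,150; Unit 5A: $449,100; Unit 2A: $2,783,100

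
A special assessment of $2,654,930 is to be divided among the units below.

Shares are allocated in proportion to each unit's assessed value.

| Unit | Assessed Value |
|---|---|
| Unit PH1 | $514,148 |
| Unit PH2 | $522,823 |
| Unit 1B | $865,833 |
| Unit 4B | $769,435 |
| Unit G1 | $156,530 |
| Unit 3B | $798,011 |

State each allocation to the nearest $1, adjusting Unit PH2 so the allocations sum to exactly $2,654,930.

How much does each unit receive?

Unit PH1: $376,374 · Unit PH2: $382,726 · Unit 1B: $633,820 · Unit 4B: $563,253 · Unit G1: $114,585 · Unit 3B: $584,172

Total assessed value = 3,626,780.
Unrounded shares: Unit PH1 514,148/3,626,780 × $2,654,930 = 376,374.35; Unit PH2 522,823/3,626,780 × $2,654,930 = 382,724.75; Unit 1B 865,833/3,626,780 × $2,654,930 = 633,820.08; Unit 4B 769,435/3,626,780 × $2,654,930 = 563,253.37; Unit G1 156,530/3,626,780 × $2,654,930 = 114,585.44; Unit 3B 798,011/3,626,780 × $2,654,930 = 584,172.00.
After rounding ($1): Unit PH1 $376,374; Unit PH2 $382,725; Unit 1B $633,820; Unit 4B $563,253; Unit G1 $114,585; Unit 3B $584,172. Sum = $2,654,929.
Difference $2,654,930 − $2,654,929 = +$1 applied to Unit PH2: Unit PH2 becomes $382,726.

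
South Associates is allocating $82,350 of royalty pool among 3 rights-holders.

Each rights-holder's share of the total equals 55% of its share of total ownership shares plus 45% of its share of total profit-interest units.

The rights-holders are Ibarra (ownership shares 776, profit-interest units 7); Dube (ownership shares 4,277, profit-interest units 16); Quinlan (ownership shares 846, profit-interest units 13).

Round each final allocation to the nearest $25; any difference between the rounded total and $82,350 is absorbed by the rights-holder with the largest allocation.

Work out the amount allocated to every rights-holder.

Ownership shares total 5,899; profit-interest units total 36.
Blended shares (55% ownership shares + 45% profit-interest units): Ibarra 0.1599; Dube 0.5988; Quinlan 0.2414.
Proportional shares: Ibarra 13,163.75; Dube 49,308.79; Quinlan 19,877.46.
Rounded to nearest $25: Ibarra $13,175; Dube $49,300; Quinlan $19,875. Sum = $82,350.
Rounded total matches; no reconciliation needed.

Ibarra: $13,175; Dube: $49,300; Quinlan: $19,875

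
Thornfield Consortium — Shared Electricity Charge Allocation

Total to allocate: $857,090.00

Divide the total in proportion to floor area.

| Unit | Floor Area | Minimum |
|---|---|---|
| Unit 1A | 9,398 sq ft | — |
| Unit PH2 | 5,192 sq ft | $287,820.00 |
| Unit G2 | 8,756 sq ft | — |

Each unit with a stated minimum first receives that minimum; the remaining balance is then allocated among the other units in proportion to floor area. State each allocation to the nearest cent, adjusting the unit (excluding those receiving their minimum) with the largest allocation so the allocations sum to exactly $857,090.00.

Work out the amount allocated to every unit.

Unit 1A: $294,700.86; Unit PH2: $287,820.00; Unit G2: $274,569.14

Fund the minimums — Unit PH2 $287,820.00. Residual $569,270.00.
Residual split over remaining floor area 18,154: Unit 1A 294,700.8626 → $294,700.86; Unit G2 274,569.1374 → $274,569.14.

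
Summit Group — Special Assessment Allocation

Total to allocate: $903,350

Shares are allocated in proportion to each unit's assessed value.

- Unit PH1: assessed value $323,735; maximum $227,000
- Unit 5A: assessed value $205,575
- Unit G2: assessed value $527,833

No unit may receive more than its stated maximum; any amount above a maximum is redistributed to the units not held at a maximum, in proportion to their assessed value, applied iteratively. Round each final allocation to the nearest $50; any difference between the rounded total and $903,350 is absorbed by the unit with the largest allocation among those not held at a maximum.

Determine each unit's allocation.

Combined assessed value = 1,057,143.
Unconstrained shares: Unit PH1 276,638.08; Unit 5A 175,667.98; Unit G2 451,043.94.
Held at cap: Unit PH1 ($227,000); remaining pool $676,350 reallocated over remaining assessed value 733,408.
Redistributed shares: Unit 5A 189,581.59 → $189,600; Unit G2 486,768.41 → $486,750.

Unit PH1: $227,000 · Unit 5A: $189,600 · Unit G2: $486,750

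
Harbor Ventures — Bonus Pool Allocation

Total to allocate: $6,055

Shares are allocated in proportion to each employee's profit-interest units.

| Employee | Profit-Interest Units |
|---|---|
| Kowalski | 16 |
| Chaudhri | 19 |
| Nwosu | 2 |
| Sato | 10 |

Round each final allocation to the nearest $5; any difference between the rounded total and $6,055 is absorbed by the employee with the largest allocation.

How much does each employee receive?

Total profit-interest units = 47.
Raw shares: Kowalski 16/47 × $6,055 = 2,061.28; Chaudhri 19/47 × $6,055 = 2,447.77; Nwosu 2/47 × $6,055 = 257.66; Sato 10/47 × $6,055 = 1,288.30.
Rounded to nearest $5: Kowalski $2,060; Chaudhri $2,450; Nwosu $260; Sato $1,290. Sum = $6,060.
Difference $6,055 − $6,060 = −$5 applied to largest allocation (Chaudhri): Chaudhri becomes $2,445.

Kowalski: $2,060 | Chaudhri: $2,445 | Nwosu: $260 | Sato: $1,290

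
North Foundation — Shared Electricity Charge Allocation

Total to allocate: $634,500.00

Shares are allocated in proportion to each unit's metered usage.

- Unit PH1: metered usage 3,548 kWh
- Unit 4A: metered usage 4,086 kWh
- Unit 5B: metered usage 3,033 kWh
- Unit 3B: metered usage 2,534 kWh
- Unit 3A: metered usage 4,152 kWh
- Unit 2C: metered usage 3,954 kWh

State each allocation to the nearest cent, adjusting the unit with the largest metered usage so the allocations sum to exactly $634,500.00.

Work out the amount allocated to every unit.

Sum of metered usage: 3,548 + 4,086 + 3,033 + 2,534 + 4,152 + 3,954 = 21,307.
Raw shares: Unit PH1 105,655.7000; Unit 4A 121,676.7729; Unit 5B 90,319.5429; Unit 3B 75,459.8489; Unit 3A 123,642.1833; Unit 2C 117,745.9520.
Rounded to nearest cent: Unit PH1 $105,655.70; Unit 4A $121,676.77; Unit 5B $90,319.54; Unit 3B $75,459.85; Unit 3A $123,642.18; Unit 2C $117,745.95. Sum = $634,499.99.
Difference $634,500.00 − $634,499.99 = +$0.01 applied to largest metered usage (Unit 3A): Unit 3A becomes $123,642.19.

Unit PH1: $105,655.70 | Unit 4A: $121,676.77 | Unit 5B: $90,319.54 | Unit 3B: $75,459.85 | Unit 3A: $123,642.19 | Unit 2C: $117,745.95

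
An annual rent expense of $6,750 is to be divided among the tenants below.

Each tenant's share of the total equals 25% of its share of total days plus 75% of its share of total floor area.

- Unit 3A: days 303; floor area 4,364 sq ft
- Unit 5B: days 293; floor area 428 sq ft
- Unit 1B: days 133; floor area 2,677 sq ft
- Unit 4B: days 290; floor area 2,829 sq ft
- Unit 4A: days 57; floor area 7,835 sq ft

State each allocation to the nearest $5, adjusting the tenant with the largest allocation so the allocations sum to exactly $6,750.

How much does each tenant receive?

Totals — days 1,076, floor area 18,133.
Composite weights (25% days + 75% floor area): Unit 3A 0.2509; Unit 5B 0.0858; Unit 1B 0.1416; Unit 4B 0.1844; Unit 4A 0.3373.
Unrounded shares: Unit 3A 1,693.57; Unit 5B 579.01; Unit 1B 955.97; Unit 4B 1,244.63; Unit 4A 2,276.82.
After rounding ($5): Unit 3A $1,695; Unit 5B $580; Unit 1B $955; Unit 4B $1,245; Unit 4A $2,275. Sum = $6,750.
No rounding difference to absorb.

Unit 3A: $1,695 | Unit 5B: $580 | Unit 1B: $955 | Unit 4B: $1,245 | Unit 4A: $2,275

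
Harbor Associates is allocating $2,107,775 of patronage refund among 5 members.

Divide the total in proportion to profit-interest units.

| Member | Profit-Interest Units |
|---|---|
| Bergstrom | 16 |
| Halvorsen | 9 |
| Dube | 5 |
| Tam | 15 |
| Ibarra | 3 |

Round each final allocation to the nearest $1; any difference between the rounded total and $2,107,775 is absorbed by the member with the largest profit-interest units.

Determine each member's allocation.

Bergstrom: $702,591 · Halvorsen: $395,208 · Dube: $219,560 · Tam: $658,680 · Ibarra: $131,736

Sum of profit-interest units: 48.
Pro-rata amounts: Bergstrom 16/48 × $2,107,775 = 702,591.67; Halvorsen 9/48 × $2,107,775 = 395,207.81; Dube 5/48 × $2,107,775 = 219,559.90; Tam 15/48 × $2,107,775 = 658,679.69; Ibarra 3/48 × $2,107,775 = 131,735.94.
Rounded to nearest $1: Bergstrom $702,592; Halvorsen $395,208; Dube $219,560; Tam $658,680; Ibarra $131,736. Sum = $2,107,776.
Difference $2,107,775 − $2,107,776 = −$1 applied to largest profit-interest units (Bergstrom): Bergstrom becomes $702,591.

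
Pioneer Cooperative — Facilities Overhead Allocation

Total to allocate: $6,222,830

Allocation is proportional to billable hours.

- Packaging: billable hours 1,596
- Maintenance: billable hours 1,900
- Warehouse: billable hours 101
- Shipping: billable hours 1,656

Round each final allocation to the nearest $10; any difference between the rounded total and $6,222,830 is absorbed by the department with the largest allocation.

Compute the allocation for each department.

Packaging: $1,890,660 | Maintenance: $2,250,780 | Warehouse: $119,650 | Shipping: $1,961,740

Combined billable hours = 5,253.
Raw shares: Packaging 1,596/5,253 × $6,222,830 = 1,890,659.94; Maintenance 1,900/5,253 × $6,222,830 = 2,250,785.65; Warehouse 101/5,253 × $6,222,830 = 119,647.03; Shipping 1,656/5,253 × $6,222,830 = 1,961,737.38.
After rounding ($10): Packaging $1,890,660; Maintenance $2,250,790; Warehouse $119,650; Shipping $1,961,740. Sum = $6,222,840.
Difference $6,222,830 − $6,222,840 = −$10 applied to largest allocation (Maintenance): Maintenance becomes $2,250,780.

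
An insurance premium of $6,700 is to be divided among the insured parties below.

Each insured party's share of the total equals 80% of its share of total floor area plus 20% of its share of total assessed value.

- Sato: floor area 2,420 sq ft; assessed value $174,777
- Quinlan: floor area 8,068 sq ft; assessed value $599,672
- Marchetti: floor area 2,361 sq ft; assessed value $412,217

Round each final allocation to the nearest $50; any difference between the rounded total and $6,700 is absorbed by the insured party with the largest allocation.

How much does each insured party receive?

Sato: $1,200 | Quinlan: $4,050 | Marchetti: $1,450

Totals — floor area 12,849, assessed value 1,186,666.
Blended shares (80% floor area + 20% assessed value): Sato 0.1801; Quinlan 0.6034; Marchetti 0.2165.
Pro-rata amounts: Sato 1,206.87; Quinlan 4,042.75; Marchetti 1,450.38.
At nearest $50: Sato $1,200; Quinlan $4,050; Marchetti $1,450. Sum = $6,700.
Sum already equals the total — no adjustment.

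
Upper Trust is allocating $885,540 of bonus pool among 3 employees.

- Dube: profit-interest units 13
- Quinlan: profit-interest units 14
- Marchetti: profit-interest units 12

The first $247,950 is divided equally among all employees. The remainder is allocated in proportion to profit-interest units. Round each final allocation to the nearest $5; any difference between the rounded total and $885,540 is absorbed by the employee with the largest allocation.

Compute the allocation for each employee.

Dube: $295,180 | Quinlan: $311,530 | Marchetti: $278,830

First tranche $247,950 split equally: $82,650 each.
Remainder $637,590 by profit-interest units (total 39): Dube 212,530.00 → $212,530; Quinlan 228,878.46 → $228,880; Marchetti 196,181.54 → $196,180.
Totals: Dube $82,650 + $212,530 = $295,180; Quinlan $82,650 + $228,880 = $311,530; Marchetti $82,650 + $196,180 = $278,830.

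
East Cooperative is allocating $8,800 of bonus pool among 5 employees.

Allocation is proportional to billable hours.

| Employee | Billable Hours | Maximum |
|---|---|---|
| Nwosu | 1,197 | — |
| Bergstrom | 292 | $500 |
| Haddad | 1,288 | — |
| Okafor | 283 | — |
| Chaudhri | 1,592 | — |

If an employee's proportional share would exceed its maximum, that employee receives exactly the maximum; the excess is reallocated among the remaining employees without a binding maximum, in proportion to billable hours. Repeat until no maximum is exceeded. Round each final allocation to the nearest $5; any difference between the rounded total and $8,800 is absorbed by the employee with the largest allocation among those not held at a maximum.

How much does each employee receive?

Sum of billable hours: 4,652.
Unconstrained shares: Nwosu 2,264.32; Bergstrom 552.36; Haddad 2,436.46; Okafor 535.34; Chaudhri 3,011.52.
Held at cap: Bergstrom ($500); balance $8,300 reallocated over remaining billable hours 4,360.
Shares after redistribution: Nwosu 2,278.69 → $2,280; Haddad 2,451.93 → $2,450; Okafor 538.74 → $540; Chaudhri 3,030.64 → $3,030.

Nwosu: $2,280; Bergstrom: $500; Haddad: $2,450; Okafor: $540; Chaudhri: $3,030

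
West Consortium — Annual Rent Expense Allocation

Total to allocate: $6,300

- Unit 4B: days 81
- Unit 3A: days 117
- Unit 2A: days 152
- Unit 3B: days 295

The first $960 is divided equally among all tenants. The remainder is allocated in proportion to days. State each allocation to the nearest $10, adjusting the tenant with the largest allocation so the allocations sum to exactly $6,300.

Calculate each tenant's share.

Unit 4B: $910; Unit 3A: $1,210; Unit 2A: $1,500; Unit 3B: $2,680

Equal tier: $960 ÷ 4 = $240 apiece.
Remainder $5,340 by days (total 645): Unit 4B 670.60 → $670; Unit 3A 968.65 → $970; Unit 2A 1,258.42 → $1,260; Unit 3B 2,442.33 → $2,440.
Totals: Unit 4B $240 + $670 = $910; Unit 3A $240 + $970 = $1,210; Unit 2A $240 + $1,260 = $1,500; Unit 3B $240 + $2,440 = $2,680.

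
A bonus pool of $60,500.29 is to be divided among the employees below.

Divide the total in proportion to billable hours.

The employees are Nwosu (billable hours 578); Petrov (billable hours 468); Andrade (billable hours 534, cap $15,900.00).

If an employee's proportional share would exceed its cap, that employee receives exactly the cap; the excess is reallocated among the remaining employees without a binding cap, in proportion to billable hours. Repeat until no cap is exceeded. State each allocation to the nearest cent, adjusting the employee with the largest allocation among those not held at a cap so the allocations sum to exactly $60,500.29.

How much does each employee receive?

Nwosu: $24,645.28 | Petrov: $19,955.01 | Andrade: $15,900.00

Sum of billable hours: 1,580.
Pro-rata shares before constraints: Nwosu 22,132.3846; Petrov 17,920.3391; Andrade 20,447.5664.
Cap binds for Andrade ($15,900.00); residual $44,600.29 reallocated over remaining billable hours 1,046.
Remaining shares: Nwosu 24,645.2845 → $24,645.28; Petrov 19,955.0055 → $19,955.01.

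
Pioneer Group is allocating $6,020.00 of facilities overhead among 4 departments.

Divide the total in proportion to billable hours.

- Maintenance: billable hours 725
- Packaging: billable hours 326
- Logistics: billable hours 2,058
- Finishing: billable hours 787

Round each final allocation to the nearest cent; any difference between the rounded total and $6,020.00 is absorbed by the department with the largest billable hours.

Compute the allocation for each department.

Maintenance: $1,120.25 | Packaging: $503.73 | Logistics: $3,179.97 | Finishing: $1,216.05

Total billable hours = 725 + 326 + 2,058 + 787 = 3,896.
Raw shares: Maintenance 1,120.2515; Packaging 503.7269; Logistics 3,179.9692; Finishing 1,216.0524.
After rounding (cent): Maintenance $1,120.25; Packaging $503.73; Logistics $3,179.97; Finishing $1,216.05. Sum = $6,020.00.
No rounding difference to absorb.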